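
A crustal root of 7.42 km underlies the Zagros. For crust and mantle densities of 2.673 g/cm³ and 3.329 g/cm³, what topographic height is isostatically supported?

In Airy isostatic equilibrium: ρ_c h = (ρ_m − ρ_c) r.
h = r (ρ_m − ρ_c) / ρ_c = 7.42 km × (3.329 − 2.673) / 2.673 = 1.82 km.

1.82 km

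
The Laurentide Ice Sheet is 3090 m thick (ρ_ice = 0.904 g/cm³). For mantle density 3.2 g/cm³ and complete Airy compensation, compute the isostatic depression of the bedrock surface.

Equating mass per unit area of the two columns: the ice load ρ_ice t is balanced by mantle displaced below, ρ_m s.
s = t ρ_ice / ρ_m = 3090 m × 0.904/3.2 = 873 m.

873 m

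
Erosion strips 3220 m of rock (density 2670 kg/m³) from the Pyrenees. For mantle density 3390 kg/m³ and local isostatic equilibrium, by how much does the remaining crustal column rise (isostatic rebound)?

Unloading: uplift u = e ρ_c/ρ_m = 3220 m × 2670/3390 = 2540 m.

2540 m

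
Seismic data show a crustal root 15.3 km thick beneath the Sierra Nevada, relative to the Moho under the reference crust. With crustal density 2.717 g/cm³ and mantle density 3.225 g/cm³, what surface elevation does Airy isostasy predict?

2.86 km

Equating mass per unit area of the two columns: ρ_c h = (ρ_m − ρ_c) r.
h = r (ρ_m − ρ_c) / ρ_c = 15.3 km × (3.225 − 2.717) / 2.717 = 2.86 km.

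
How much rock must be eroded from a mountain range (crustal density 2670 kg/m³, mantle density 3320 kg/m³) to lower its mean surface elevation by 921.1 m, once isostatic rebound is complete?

Net drop Δ = e − u = e − e ρ_c/ρ_m = e (ρ_m − ρ_c)/ρ_m.
e = Δ ρ_m/(ρ_m − ρ_c) = 921.1 m × 3320/650 = 4700 m.

4700 m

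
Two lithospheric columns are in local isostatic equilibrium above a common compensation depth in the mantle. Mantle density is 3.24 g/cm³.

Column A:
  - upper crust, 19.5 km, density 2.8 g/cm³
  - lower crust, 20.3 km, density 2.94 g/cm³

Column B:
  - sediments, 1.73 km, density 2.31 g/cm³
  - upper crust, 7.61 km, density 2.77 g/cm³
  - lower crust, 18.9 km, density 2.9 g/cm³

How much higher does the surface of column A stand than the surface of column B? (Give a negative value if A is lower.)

For any compensation level in the mantle, the mantle terms cancel and isostasy reduces to e = (Σt_A − Σt_B) − (Σ(ρt)_A − Σ(ρt)_B) / ρ_m.
Σt_A = 39.8 km; Σt_B = 28.24 km; Σ(ρt)_A = 114.282; Σ(ρt)_B = 79.886 (in km·g/cm³).
e = (39.8 − 28.24) − (114.282 − 79.886) / 3.24 = 0.944 km.

0.944 km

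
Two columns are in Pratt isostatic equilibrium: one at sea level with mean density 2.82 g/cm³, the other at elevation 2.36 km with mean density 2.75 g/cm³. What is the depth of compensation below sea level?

92.7 km

ρ_ref D = ρ (D + h) → D (ρ_ref − ρ) = ρ h.
D = ρ h/(ρ_ref − ρ) = 2.75 × 2.36 km/(2.82 − 2.75) = 92.7 km.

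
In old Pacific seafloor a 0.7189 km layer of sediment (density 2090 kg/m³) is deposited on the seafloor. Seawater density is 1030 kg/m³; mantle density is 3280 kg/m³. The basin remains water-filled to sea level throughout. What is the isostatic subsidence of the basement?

Submarine loading: the sediment displaces seawater, and the subsidence is in turn flooded, so s (ρ_m − ρ_w) = t (ρ_sed − ρ_w).
s = 0.7189 km × (2090 − 1030) / (3280 − 1030) = 0.339 km.

0.339 km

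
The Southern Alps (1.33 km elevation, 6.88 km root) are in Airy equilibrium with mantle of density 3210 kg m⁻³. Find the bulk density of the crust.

2690 kg m⁻³

ρ_c h = (ρ_m − ρ_c) r → ρ_c (h + r) = ρ_m r → ρ_c = ρ_m r / (h + r).
ρ_c = 3210 × 6.88 km / (1.33 km + 6.88 km) = 2690 kg m⁻³.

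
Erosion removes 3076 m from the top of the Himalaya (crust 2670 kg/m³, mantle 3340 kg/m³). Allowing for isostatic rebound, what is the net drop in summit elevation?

617 m

Rebound u = e ρ_c/ρ_m = 3076 m × 2670/3340 = 2459 m.
Net surface drop = e − u = 3076 m − 2459 m = e (ρ_m − ρ_c)/ρ_m = 617 m.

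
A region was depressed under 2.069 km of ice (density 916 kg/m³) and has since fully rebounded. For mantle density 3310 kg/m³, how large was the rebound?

0.573 km

Removing the load lets mantle flow back in; uplift u satisfies ρ_ice t = ρ_m u.
u = t ρ_ice/ρ_m = 2.069 km × 916/3310 = 0.573 km.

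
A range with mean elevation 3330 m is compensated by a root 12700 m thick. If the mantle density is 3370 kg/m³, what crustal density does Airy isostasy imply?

ρ_c h = (ρ_m − ρ_c) r → ρ_c (h + r) = ρ_m r → ρ_c = ρ_m r / (h + r).
ρ_c = 3370 × 12700 m / (3330 m + 12700 m) = 2670 kg/m³.

2670 kg/m³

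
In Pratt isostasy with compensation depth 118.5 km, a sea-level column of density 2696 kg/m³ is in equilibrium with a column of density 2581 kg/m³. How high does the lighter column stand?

5.28 km

ρ_ref D = ρ (D + h) → h = D (ρ_ref − ρ)/ρ.
h = 118.5 km × (2696 − 2581)/2581 = 5.28 km.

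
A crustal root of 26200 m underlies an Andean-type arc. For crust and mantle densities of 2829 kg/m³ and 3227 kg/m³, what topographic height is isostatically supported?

3690 m

For local isostatic compensation: ρ_c h = (ρ_m − ρ_c) r.
h = r (ρ_m − ρ_c) / ρ_c = 26200 m × (3227 − 2829) / 2829 = 3690 m.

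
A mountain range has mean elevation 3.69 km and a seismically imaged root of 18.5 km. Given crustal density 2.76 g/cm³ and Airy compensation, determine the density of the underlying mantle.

Airy balance: ρ_c h = (ρ_m − ρ_c) r → ρ_m = ρ_c (1 + h/r).
ρ_m = 2.76 × (1 + 3.69 km/18.5 km) = 3.31 g/cm³.

3.31 g/cm³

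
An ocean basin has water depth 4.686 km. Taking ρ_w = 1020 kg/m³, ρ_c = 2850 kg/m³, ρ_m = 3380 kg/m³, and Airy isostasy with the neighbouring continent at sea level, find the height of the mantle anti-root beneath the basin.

Isostatic balance requires: replacing crust with seawater at the top is compensated by replacing crust with mantle at the base: d (ρ_c − ρ_w) = a (ρ_m − ρ_c).
a = d (ρ_c − ρ_w)/(ρ_m − ρ_c) = 4.686 km × 1830/530 = 16.2 km.

16.2 km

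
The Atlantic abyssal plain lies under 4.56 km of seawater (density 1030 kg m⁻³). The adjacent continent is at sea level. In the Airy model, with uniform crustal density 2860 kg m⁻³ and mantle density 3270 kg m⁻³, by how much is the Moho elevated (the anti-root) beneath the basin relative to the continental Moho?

20.4 km

For local isostatic compensation: replacing crust with seawater at the top is compensated by replacing crust with mantle at the base: d (ρ_c − ρ_w) = a (ρ_m − ρ_c).
a = d (ρ_c − ρ_w)/(ρ_m − ρ_c) = 4.56 km × 1830/410 = 20.4 km.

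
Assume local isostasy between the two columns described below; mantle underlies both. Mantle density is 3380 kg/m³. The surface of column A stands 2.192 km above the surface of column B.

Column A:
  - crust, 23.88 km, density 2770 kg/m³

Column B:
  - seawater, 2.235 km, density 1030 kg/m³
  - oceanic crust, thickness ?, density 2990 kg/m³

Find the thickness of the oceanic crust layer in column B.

4.89 km

Take the compensation level at the base of the deeper column (depth z_c below the surface of column A) and equate Σ ρ_i t_i down to z_c; mantle fills any gap and the z_c terms cancel.
Column A: 23.88×2770 + (z_c − 23.88)×3380
Column B: 2.192×0 + 2.235×1030 + x×2990 + (z_c − 2.192 − 2.235 − x)×3380
The z_c×3380 term appears on both sides and cancels. Collect the known terms of each column as K = Σ(ρt)_known − 3380 × (depth of known layers): K_A = 66147.6 − 3380×23.88 = −14566.8; K_B = 2302.05 − 3380×(2.192 + 2.235) = −12661.21.
Balance: K_A = K_B − x×(3380 − 2990), so x = (K_B − K_A)/(3380 − 2990) = 1905.59/390 = 4.89 km.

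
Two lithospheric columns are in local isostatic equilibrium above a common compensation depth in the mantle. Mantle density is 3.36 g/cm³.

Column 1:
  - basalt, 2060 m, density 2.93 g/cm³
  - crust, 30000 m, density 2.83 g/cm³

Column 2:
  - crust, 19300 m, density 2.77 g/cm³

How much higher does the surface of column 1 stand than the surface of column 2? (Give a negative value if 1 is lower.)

For any compensation level in the mantle, the mantle terms cancel and isostasy reduces to e = (Σt_1 − Σt_2) − (Σ(ρt)_1 − Σ(ρt)_2) / ρ_m.
Σt_1 = 32060 m; Σt_2 = 19300 m; Σ(ρt)_1 = 90935.8; Σ(ρt)_2 = 53461 (in m·g/cm³).
e = (32060 − 19300) − (90935.8 − 53461) / 3.36 = 1610 m.

1610 m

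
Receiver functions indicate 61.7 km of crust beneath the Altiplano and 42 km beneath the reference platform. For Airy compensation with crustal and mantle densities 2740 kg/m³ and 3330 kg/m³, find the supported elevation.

Excess crust Δ = 61.7 km − 42 km = 19.7 km, split between elevation h and root r with h + r = Δ.
Airy balance ρ_c h = (ρ_m − ρ_c) r gives r = h ρ_c/(ρ_m − ρ_c), so h (1 + ρ_c/(ρ_m − ρ_c)) = Δ, i.e. h = Δ (ρ_m − ρ_c)/ρ_m.
h = 19.7 km × 590/3330 = 3.49 km.

3.49 km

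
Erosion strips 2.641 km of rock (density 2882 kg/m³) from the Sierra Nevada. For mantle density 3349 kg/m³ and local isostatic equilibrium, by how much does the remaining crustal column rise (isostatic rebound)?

Unloading: uplift u = e ρ_c/ρ_m = 2.641 km × 2882/3349 = 2.27 km.

2.27 km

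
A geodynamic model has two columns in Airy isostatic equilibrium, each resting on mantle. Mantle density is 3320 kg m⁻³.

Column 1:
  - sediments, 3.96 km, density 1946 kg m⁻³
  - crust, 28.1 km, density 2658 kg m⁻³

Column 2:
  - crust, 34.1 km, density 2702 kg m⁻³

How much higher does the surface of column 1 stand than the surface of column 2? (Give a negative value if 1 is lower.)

0.894 km

For any compensation level in the mantle, the mantle terms cancel and isostasy reduces to e = (Σt_1 − Σt_2) − (Σ(ρt)_1 − Σ(ρt)_2) / ρ_m.
Σt_1 = 32.06 km; Σt_2 = 34.1 km; Σ(ρt)_1 = 82395.96; Σ(ρt)_2 = 92138.2 (in km·kg m⁻³).
e = (32.06 − 34.1) − (82395.96 − 92138.2) / 3320 = 0.894 km.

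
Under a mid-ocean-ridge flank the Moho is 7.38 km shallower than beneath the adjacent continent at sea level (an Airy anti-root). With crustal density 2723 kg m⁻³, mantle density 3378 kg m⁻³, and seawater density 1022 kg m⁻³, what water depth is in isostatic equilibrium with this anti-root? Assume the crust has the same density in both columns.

Replacing a thickness d of crust by seawater at the top must be balanced by replacing crust with mantle at the base: d (ρ_c − ρ_w) = a (ρ_m − ρ_c).
d = a (ρ_m − ρ_c)/(ρ_c − ρ_w) = 7.38 km × 655/1701 = 2.84 km.

2.84 km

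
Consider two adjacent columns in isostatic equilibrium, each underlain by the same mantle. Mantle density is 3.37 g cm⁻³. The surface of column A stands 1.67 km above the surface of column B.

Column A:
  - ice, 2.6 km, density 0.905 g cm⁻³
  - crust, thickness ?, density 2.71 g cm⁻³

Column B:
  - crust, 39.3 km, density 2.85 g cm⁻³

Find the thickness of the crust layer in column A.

29.8 km

Take the compensation level at the base of the deeper column (depth z_c below the surface of column A) and equate Σ ρ_i t_i down to z_c; mantle fills any gap and the z_c terms cancel.
Column A: 2.6×0.905 + x×2.71 + (z_c − 2.6 − x)×3.37
Column B: 1.67×0 + 39.3×2.85 + (z_c − 1.67 − 39.3)×3.37
The z_c×3.37 term appears on both sides and cancels. Collect the known terms of each column as K = Σ(ρt)_known − 3.37 × (depth of known layers): K_A = 2.353 − 3.37×2.6 = −6.409; K_B = 112.005 − 3.37×(1.67 + 39.3) = −26.0639.
Balance: K_A − x×(3.37 − 2.71) = K_B, so x = (K_A − K_B)/(3.37 − 2.71) = 19.6549/0.66 = 29.8 km.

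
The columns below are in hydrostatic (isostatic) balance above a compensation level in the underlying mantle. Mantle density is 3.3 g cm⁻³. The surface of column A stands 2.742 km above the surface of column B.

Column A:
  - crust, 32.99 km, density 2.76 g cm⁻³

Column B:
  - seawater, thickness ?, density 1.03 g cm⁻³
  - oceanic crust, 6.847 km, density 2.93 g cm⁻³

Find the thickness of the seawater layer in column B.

2.75 km

Take the compensation level at the base of the deeper column (depth z_c below the surface of column A) and equate Σ ρ_i t_i down to z_c; mantle fills any gap and the z_c terms cancel.
Column A: 32.99×2.76 + (z_c − 32.99)×3.3
Column B: 2.742×0 + x×1.03 + 6.847×2.93 + (z_c − 2.742 − 6.847 − x)×3.3
The z_c×3.3 term appears on both sides and cancels. Collect the known terms of each column as K = Σ(ρt)_known − 3.3 × (depth of known layers): K_A = 91.0524 − 3.3×32.99 = −17.8146; K_B = 20.06171 − 3.3×(2.742 + 6.847) = −11.58199.
Balance: K_A = K_B − x×(3.3 − 1.03), so x = (K_B − K_A)/(3.3 − 1.03) = 6.23261/2.27 = 2.75 km.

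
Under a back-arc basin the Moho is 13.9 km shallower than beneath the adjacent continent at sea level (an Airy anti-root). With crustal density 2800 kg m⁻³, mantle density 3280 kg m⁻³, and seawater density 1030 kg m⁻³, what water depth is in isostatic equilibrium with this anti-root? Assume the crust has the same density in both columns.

3.77 km

Replacing a thickness d of crust by seawater at the top must be balanced by replacing crust with mantle at the base: d (ρ_c − ρ_w) = a (ρ_m − ρ_c).
d = a (ρ_m − ρ_c)/(ρ_c − ρ_w) = 13.9 km × 480/1770 = 3.77 km.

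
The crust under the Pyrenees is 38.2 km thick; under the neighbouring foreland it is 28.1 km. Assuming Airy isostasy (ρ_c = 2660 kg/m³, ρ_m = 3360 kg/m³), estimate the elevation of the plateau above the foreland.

2.1 km

Excess crust Δ = 38.2 km − 28.1 km = 10.1 km, split between elevation h and root r with h + r = Δ.
Airy balance ρ_c h = (ρ_m − ρ_c) r gives r = h ρ_c/(ρ_m − ρ_c), so h (1 + ρ_c/(ρ_m − ρ_c)) = Δ, i.e. h = Δ (ρ_m − ρ_c)/ρ_m.
h = 10.1 km × 700/3360 = 2.1 km.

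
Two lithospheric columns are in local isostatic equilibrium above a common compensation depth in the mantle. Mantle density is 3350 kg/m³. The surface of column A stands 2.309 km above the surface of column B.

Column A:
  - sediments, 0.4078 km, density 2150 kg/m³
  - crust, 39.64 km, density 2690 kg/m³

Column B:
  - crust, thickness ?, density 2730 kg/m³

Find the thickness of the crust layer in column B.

30.5 km

Take the compensation level at the base of the deeper column (depth z_c below the surface of column A) and equate Σ ρ_i t_i down to z_c; mantle fills any gap and the z_c terms cancel.
Column A: 0.4078×2150 + 39.64×2690 + (z_c − 40.0478)×3350
Column B: 2.309×0 + x×2730 + (z_c − 2.309 − 0 − x)×3350
The z_c×3350 term appears on both sides and cancels. Collect the known terms of each column as K = Σ(ρt)_known − 3350 × (depth of known layers): K_A = 107508.37 − 3350×40.0478 = −26651.76; K_B = 0 − 3350×(2.309 + 0) = −7735.15.
Balance: K_A = K_B − x×(3350 − 2730), so x = (K_B − K_A)/(3350 − 2730) = 18916.6/620 = 30.5 km.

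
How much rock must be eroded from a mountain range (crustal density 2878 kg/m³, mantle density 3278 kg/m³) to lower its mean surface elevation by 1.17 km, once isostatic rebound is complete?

9.59 km

Net drop Δ = e − u = e − e ρ_c/ρ_m = e (ρ_m − ρ_c)/ρ_m.
e = Δ ρ_m/(ρ_m − ρ_c) = 1.17 km × 3278/400 = 9.59 km.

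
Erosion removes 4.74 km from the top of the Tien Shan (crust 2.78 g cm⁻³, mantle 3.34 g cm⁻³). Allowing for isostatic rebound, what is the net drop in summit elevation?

Rebound u = e ρ_c/ρ_m = 4.74 km × 2.78/3.34 = 3.945 km.
Net surface drop = e − u = 4.74 km − 3.945 km = e (ρ_m − ρ_c)/ρ_m = 0.795 km.

0.795 km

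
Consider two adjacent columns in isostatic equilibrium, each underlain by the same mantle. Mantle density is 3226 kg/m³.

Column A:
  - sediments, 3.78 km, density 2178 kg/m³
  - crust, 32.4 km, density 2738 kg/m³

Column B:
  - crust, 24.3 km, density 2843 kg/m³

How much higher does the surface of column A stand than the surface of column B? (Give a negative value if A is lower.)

3.24 km

For any compensation level in the mantle, the mantle terms cancel and isostasy reduces to e = (Σt_A − Σt_B) − (Σ(ρt)_A − Σ(ρt)_B) / ρ_m.
Σt_A = 36.18 km; Σt_B = 24.3 km; Σ(ρt)_A = 96944.04; Σ(ρt)_B = 69084.9 (in km·kg/m³).
e = (36.18 − 24.3) − (96944.04 − 69084.9) / 3226 = 3.24 km.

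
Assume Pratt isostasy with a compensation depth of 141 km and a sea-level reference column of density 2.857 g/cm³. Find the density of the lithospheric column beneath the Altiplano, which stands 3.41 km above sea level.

2.79 g/cm³

Pratt balance: ρ_ref D = ρ (D + h).
ρ = ρ_ref D/(D + h) = 2.857 × 141 km/(141 km + 3.41 km) = 2.79 g/cm³.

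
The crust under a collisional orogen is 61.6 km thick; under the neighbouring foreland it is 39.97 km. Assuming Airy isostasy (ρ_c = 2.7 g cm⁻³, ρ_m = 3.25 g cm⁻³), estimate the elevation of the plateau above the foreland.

Excess crust Δ = 61.6 km − 39.97 km = 21.63 km, split between elevation h and root r with h + r = Δ.
Airy balance ρ_c h = (ρ_m − ρ_c) r gives r = h ρ_c/(ρ_m − ρ_c), so h (1 + ρ_c/(ρ_m − ρ_c)) = Δ, i.e. h = Δ (ρ_m − ρ_c)/ρ_m.
h = 21.63 km × 0.55/3.25 = 3.66 km.

3.66 km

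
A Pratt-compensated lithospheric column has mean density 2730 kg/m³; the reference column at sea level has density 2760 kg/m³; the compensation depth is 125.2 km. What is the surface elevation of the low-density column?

1.38 km

ρ_ref D = ρ (D + h) → h = D (ρ_ref − ρ)/ρ.
h = 125.2 km × (2760 − 2730)/2730 = 1.38 km.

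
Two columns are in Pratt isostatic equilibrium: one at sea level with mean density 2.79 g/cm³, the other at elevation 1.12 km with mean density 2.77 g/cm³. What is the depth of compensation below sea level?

ρ_ref D = ρ (D + h) → D (ρ_ref − ρ) = ρ h.
D = ρ h/(ρ_ref − ρ) = 2.77 × 1.12 km/(2.79 − 2.77) = 155 km.

155 km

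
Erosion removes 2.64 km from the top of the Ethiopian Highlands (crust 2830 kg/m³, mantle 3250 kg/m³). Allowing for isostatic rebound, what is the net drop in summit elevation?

Rebound u = e ρ_c/ρ_m = 2.64 km × 2830/3250 = 2.299 km.
Net surface drop = e − u = 2.64 km − 2.299 km = e (ρ_m − ρ_c)/ρ_m = 0.341 km.

0.341 km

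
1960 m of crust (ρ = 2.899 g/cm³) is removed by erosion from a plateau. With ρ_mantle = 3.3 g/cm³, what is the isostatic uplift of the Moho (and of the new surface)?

Unloading: uplift u = e ρ_c/ρ_m = 1960 m × 2.899/3.3 = 1720 m.

1720 m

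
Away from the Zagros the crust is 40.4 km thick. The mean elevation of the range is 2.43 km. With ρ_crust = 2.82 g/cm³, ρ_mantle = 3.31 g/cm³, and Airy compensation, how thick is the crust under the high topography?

56.8 km

Root depth r = h ρ_c / (ρ_m − ρ_c) = 2.43 km × 2.82 / 0.49 = 13.98 km.
Total thickness = T + h + r = 40.4 km + 2.43 km + 13.98 km = 56.8 km.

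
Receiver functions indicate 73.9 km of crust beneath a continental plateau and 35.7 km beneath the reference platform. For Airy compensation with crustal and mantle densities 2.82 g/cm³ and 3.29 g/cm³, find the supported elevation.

5.46 km

Excess crust Δ = 73.9 km − 35.7 km = 38.2 km, split between elevation h and root r with h + r = Δ.
Airy balance ρ_c h = (ρ_m − ρ_c) r gives r = h ρ_c/(ρ_m − ρ_c), so h (1 + ρ_c/(ρ_m − ρ_c)) = Δ, i.e. h = Δ (ρ_m − ρ_c)/ρ_m.
h = 38.2 km × 0.47/3.29 = 5.46 km.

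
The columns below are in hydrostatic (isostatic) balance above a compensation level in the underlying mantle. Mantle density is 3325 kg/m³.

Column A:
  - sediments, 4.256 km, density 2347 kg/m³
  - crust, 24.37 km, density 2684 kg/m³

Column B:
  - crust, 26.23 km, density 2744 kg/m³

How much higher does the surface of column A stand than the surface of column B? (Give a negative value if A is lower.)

For any compensation level in the mantle, the mantle terms cancel and isostasy reduces to e = (Σt_A − Σt_B) − (Σ(ρt)_A − Σ(ρt)_B) / ρ_m.
Σt_A = 28.626 km; Σt_B = 26.23 km; Σ(ρt)_A = 75397.912; Σ(ρt)_B = 71975.12 (in km·kg/m³).
e = (28.626 − 26.23) − (75397.912 − 71975.12) / 3325 = 1.37 km.

1.37 km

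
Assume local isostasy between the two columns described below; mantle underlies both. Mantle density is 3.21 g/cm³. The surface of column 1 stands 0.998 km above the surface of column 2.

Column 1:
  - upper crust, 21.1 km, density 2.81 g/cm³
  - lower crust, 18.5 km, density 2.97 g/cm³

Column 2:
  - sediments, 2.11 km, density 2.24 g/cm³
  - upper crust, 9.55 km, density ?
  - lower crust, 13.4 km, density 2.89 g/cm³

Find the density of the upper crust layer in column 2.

2.86 g/cm³

Take the compensation level at the base of the deeper column (depth z_c below the surface of column 1) and equate Σ ρ_i t_i down to z_c; mantle fills any gap and the z_c terms cancel.
Column 1: 21.1×2.81 + 18.5×2.97 + (z_c − 39.6)×3.21
Column 2: 0.998×0 + 2.11×2.24 + 9.55×ρ + 13.4×2.89 + (z_c − 0.998 − 25.06)×3.21
The z_c×3.21 term appears on both sides and cancels. Collect the known terms of each column as K = Σ(ρt)_known − 3.21 × (depth of known layers): K_1 = 114.236 − 3.21×39.6 = −12.88; K_2 = 43.4524 − 3.21×(0.998 + 25.06) = −40.19378.
Balance: K_1 = K_2 + 9.55×ρ, so ρ = (K_1 − K_2)/9.55 = 27.3138/9.55 = 2.86 g/cm³.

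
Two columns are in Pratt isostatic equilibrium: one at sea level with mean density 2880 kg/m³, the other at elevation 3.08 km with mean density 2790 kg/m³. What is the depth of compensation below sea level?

ρ_ref D = ρ (D + h) → D (ρ_ref − ρ) = ρ h.
D = ρ h/(ρ_ref − ρ) = 2790 × 3.08 km/(2880 − 2790) = 95.5 km.

95.5 km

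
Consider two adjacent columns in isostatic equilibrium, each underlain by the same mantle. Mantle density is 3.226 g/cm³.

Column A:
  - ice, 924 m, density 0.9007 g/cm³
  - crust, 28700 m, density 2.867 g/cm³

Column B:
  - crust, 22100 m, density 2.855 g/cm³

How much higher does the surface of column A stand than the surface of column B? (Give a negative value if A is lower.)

1320 m

For any compensation level in the mantle, the mantle terms cancel and isostasy reduces to e = (Σt_A − Σt_B) − (Σ(ρt)_A − Σ(ρt)_B) / ρ_m.
Σt_A = 29624 m; Σt_B = 22100 m; Σ(ρt)_A = 83115.1468; Σ(ρt)_B = 63095.5 (in m·g/cm³).
e = (29624 − 22100) − (83115.1468 − 63095.5) / 3.226 = 1320 m.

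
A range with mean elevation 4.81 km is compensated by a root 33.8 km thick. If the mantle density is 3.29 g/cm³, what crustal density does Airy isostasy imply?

ρ_c h = (ρ_m − ρ_c) r → ρ_c (h + r) = ρ_m r → ρ_c = ρ_m r / (h + r).
ρ_c = 3.29 × 33.8 km / (4.81 km + 33.8 km) = 2.88 g/cm³.

2.88 g/cm³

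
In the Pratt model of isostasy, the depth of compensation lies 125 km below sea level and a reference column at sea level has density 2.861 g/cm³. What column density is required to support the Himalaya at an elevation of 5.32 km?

Pratt balance: ρ_ref D = ρ (D + h).
ρ = ρ_ref D/(D + h) = 2.861 × 125 km/(125 km + 5.32 km) = 2.74 g/cm³.

2.74 g/cm³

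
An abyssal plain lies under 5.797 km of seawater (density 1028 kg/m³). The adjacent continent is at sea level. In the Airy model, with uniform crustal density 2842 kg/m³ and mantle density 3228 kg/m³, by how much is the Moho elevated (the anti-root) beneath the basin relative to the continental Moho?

In Airy isostatic equilibrium: replacing crust with seawater at the top is compensated by replacing crust with mantle at the base: d (ρ_c − ρ_w) = a (ρ_m − ρ_c).
a = d (ρ_c − ρ_w)/(ρ_m − ρ_c) = 5.797 km × 1814/386 = 27.2 km.

27.2 km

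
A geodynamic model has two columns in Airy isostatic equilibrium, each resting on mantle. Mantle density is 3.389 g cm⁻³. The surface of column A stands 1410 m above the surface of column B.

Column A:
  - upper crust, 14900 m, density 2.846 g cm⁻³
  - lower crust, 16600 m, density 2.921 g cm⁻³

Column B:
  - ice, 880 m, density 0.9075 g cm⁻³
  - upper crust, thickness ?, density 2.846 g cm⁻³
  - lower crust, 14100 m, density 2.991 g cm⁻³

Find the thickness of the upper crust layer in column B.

Take the compensation level at the base of the deeper column (depth z_c below the surface of column A) and equate Σ ρ_i t_i down to z_c; mantle fills any gap and the z_c terms cancel.
Column A: 14900×2.846 + 16600×2.921 + (z_c − 31500)×3.389
Column B: 1410×0 + 880×0.9075 + x×2.846 + 14100×2.991 + (z_c − 1410 − 14980 − x)×3.389
The z_c×3.389 term appears on both sides and cancels. Collect the known terms of each column as K = Σ(ρt)_known − 3.389 × (depth of known layers): K_A = 90894 − 3.389×31500 = −15859.5; K_B = 42971.7 − 3.389×(1410 + 14980) = −12574.01.
Balance: K_A = K_B − x×(3.389 − 2.846), so x = (K_B − K_A)/(3.389 − 2.846) = 3285.49/0.543 = 6050 m.

6050 m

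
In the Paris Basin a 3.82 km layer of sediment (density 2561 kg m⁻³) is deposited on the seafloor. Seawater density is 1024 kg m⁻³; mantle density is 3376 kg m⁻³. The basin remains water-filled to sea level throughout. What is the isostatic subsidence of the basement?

2.5 km

Submarine loading: the sediment displaces seawater, and the subsidence is in turn flooded, so s (ρ_m − ρ_w) = t (ρ_sed − ρ_w).
s = 3.82 km × (2561 − 1024) / (3376 − 1024) = 2.5 km.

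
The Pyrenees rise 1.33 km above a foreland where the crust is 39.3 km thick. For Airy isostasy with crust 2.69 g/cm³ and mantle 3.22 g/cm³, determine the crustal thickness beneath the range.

47.4 km

Root depth r = h ρ_c / (ρ_m − ρ_c) = 1.33 km × 2.69 / 0.53 = 6.75 km.
Total thickness = T + h + r = 39.3 km + 1.33 km + 6.75 km = 47.4 km.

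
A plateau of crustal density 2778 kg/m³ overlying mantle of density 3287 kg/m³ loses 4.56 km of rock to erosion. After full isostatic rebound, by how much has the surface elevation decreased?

0.706 km

Rebound u = e ρ_c/ρ_m = 4.56 km × 2778/3287 = 3.854 km.
Net surface drop = e − u = 4.56 km − 3.854 km = e (ρ_m − ρ_c)/ρ_m = 0.706 km.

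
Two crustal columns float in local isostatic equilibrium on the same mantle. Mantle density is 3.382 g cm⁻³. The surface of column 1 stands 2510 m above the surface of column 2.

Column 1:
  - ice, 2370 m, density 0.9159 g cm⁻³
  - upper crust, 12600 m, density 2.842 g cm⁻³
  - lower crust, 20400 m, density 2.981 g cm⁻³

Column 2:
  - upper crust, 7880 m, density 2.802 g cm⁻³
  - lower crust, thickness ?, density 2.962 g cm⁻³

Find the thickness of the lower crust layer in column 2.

18500 m

Take the compensation level at the base of the deeper column (depth z_c below the surface of column 1) and equate Σ ρ_i t_i down to z_c; mantle fills any gap and the z_c terms cancel.
Column 1: 2370×0.9159 + 12600×2.842 + 20400×2.981 + (z_c − 35370)×3.382
Column 2: 2510×0 + 7880×2.802 + x×2.962 + (z_c − 2510 − 7880 − x)×3.382
The z_c×3.382 term appears on both sides and cancels. Collect the known terms of each column as K = Σ(ρt)_known − 3.382 × (depth of known layers): K_1 = 98792.283 − 3.382×35370 = −20829.057; K_2 = 22079.76 − 3.382×(2510 + 7880) = −13059.22.
Balance: K_1 = K_2 − x×(3.382 − 2.962), so x = (K_2 − K_1)/(3.382 − 2.962) = 7769.84/0.42 = 18500 m.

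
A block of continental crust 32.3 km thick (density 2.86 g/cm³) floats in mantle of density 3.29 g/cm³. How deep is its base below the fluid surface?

Draft d = t ρ_obj/ρ_fluid = 32.3 km × 2.86/3.29 = 28.1 km.

28.1 km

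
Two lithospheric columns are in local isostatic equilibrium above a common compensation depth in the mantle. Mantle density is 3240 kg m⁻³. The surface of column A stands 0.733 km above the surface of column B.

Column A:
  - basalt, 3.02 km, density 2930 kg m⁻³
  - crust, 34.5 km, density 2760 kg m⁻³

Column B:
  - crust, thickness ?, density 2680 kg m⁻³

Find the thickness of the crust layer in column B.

Take the compensation level at the base of the deeper column (depth z_c below the surface of column A) and equate Σ ρ_i t_i down to z_c; mantle fills any gap and the z_c terms cancel.
Column A: 3.02×2930 + 34.5×2760 + (z_c − 37.52)×3240
Column B: 0.733×0 + x×2680 + (z_c − 0.733 − 0 − x)×3240
The z_c×3240 term appears on both sides and cancels. Collect the known terms of each column as K = Σ(ρt)_known − 3240 × (depth of known layers): K_A = 104068.6 − 3240×37.52 = −17496.2; K_B = 0 − 3240×(0.733 + 0) = −2374.92.
Balance: K_A = K_B − x×(3240 − 2680), so x = (K_B − K_A)/(3240 − 2680) = 15121.3/560 = 27 km.

27 km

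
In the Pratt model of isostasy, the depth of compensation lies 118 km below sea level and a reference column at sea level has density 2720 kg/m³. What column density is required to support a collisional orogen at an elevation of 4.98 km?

2610 kg/m³

Pratt balance: ρ_ref D = ρ (D + h).
ρ = ρ_ref D/(D + h) = 2720 × 118 km/(118 km + 4.98 km) = 2610 kg/m³.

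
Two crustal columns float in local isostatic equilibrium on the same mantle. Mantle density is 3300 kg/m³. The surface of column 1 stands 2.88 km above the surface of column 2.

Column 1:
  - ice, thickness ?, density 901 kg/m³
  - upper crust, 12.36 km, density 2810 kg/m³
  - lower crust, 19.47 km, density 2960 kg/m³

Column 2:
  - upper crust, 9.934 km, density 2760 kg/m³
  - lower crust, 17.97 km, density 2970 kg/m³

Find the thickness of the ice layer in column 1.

Take the compensation level at the base of the deeper column (depth z_c below the surface of column 1) and equate Σ ρ_i t_i down to z_c; mantle fills any gap and the z_c terms cancel.
Column 1: x×901 + 12.36×2810 + 19.47×2960 + (z_c − 31.83 − x)×3300
Column 2: 2.88×0 + 9.934×2760 + 17.97×2970 + (z_c − 2.88 − 27.904)×3300
The z_c×3300 term appears on both sides and cancels. Collect the known terms of each column as K = Σ(ρt)_known − 3300 × (depth of known layers): K_1 = 92362.8 − 3300×31.83 = −12676.2; K_2 = 80788.74 − 3300×(2.88 + 27.904) = −20798.46.
Balance: K_1 − x×(3300 − 901) = K_2, so x = (K_1 − K_2)/(3300 − 901) = 8122.26/2399 = 3.39 km.

3.39 km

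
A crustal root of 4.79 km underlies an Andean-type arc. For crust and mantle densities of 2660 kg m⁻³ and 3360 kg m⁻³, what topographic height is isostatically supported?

1.26 km

Balancing pressure at the compensation depth: ρ_c h = (ρ_m − ρ_c) r.
h = r (ρ_m − ρ_c) / ρ_c = 4.79 km × (3360 − 2660) / 2660 = 1.26 km.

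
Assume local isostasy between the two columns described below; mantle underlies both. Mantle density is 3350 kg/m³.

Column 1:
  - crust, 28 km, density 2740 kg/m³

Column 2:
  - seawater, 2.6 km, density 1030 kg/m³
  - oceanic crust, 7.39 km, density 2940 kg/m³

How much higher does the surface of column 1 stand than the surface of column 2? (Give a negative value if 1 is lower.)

2.39 km

For any compensation level in the mantle, the mantle terms cancel and isostasy reduces to e = (Σt_1 − Σt_2) − (Σ(ρt)_1 − Σ(ρt)_2) / ρ_m.
Σt_1 = 28 km; Σt_2 = 9.99 km; Σ(ρt)_1 = 76720; Σ(ρt)_2 = 24404.6 (in km·kg/m³).
e = (28 − 9.99) − (76720 − 24404.6) / 3350 = 2.39 km.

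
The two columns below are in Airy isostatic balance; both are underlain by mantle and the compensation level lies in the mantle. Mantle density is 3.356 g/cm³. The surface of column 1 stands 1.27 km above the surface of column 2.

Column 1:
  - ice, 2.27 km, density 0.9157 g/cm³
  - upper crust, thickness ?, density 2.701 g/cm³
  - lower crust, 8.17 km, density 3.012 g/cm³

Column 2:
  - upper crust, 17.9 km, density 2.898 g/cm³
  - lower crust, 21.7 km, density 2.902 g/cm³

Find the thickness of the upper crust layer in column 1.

21.3 km

Take the compensation level at the base of the deeper column (depth z_c below the surface of column 1) and equate Σ ρ_i t_i down to z_c; mantle fills any gap and the z_c terms cancel.
Column 1: 2.27×0.9157 + x×2.701 + 8.17×3.012 + (z_c − 10.44 − x)×3.356
Column 2: 1.27×0 + 17.9×2.898 + 21.7×2.902 + (z_c − 1.27 − 39.6)×3.356
The z_c×3.356 term appears on both sides and cancels. Collect the known terms of each column as K = Σ(ρt)_known − 3.356 × (depth of known layers): K_1 = 26.686679 − 3.356×10.44 = −8.349961; K_2 = 114.8476 − 3.356×(1.27 + 39.6) = −22.31212.
Balance: K_1 − x×(3.356 − 2.701) = K_2, so x = (K_1 − K_2)/(3.356 − 2.701) = 13.9622/0.655 = 21.3 km.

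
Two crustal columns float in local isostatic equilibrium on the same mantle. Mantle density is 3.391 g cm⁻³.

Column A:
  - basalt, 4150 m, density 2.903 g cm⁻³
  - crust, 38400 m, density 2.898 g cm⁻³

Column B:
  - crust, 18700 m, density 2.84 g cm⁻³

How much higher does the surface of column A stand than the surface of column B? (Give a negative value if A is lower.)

3140 m

For any compensation level in the mantle, the mantle terms cancel and isostasy reduces to e = (Σt_A − Σt_B) − (Σ(ρt)_A − Σ(ρt)_B) / ρ_m.
Σt_A = 42550 m; Σt_B = 18700 m; Σ(ρt)_A = 123330.65; Σ(ρt)_B = 53108 (in m·g cm⁻³).
e = (42550 − 18700) − (123330.65 − 53108) / 3.391 = 3140 m.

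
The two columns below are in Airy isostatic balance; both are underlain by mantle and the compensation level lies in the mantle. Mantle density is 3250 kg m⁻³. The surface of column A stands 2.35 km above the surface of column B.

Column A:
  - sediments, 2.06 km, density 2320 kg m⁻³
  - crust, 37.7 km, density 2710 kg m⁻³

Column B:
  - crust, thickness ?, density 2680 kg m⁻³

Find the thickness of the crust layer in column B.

Take the compensation level at the base of the deeper column (depth z_c below the surface of column A) and equate Σ ρ_i t_i down to z_c; mantle fills any gap and the z_c terms cancel.
Column A: 2.06×2320 + 37.7×2710 + (z_c − 39.76)×3250
Column B: 2.35×0 + x×2680 + (z_c − 2.35 − 0 − x)×3250
The z_c×3250 term appears on both sides and cancels. Collect the known terms of each column as K = Σ(ρt)_known − 3250 × (depth of known layers): K_A = 106946.2 − 3250×39.76 = −22273.8; K_B = 0 − 3250×(2.35 + 0) = −7637.5.
Balance: K_A = K_B − x×(3250 − 2680), so x = (K_B − K_A)/(3250 − 2680) = 14636.3/570 = 25.7 km.

25.7 km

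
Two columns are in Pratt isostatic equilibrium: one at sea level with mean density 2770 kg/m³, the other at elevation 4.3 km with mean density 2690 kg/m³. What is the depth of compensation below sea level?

ρ_ref D = ρ (D + h) → D (ρ_ref − ρ) = ρ h.
D = ρ h/(ρ_ref − ρ) = 2690 × 4.3 km/(2770 − 2690) = 145 km.

145 km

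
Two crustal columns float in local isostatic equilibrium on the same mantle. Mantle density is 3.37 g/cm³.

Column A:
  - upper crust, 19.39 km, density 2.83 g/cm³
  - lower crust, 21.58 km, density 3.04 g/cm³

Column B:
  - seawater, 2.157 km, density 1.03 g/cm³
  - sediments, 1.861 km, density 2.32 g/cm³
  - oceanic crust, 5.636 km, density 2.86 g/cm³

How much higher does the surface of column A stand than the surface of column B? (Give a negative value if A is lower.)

For any compensation level in the mantle, the mantle terms cancel and isostasy reduces to e = (Σt_A − Σt_B) − (Σ(ρt)_A − Σ(ρt)_B) / ρ_m.
Σt_A = 40.97 km; Σt_B = 9.654 km; Σ(ρt)_A = 120.4769; Σ(ρt)_B = 22.65819 (in km·g/cm³).
e = (40.97 − 9.654) − (120.4769 − 22.65819) / 3.37 = 2.29 km.

2.29 km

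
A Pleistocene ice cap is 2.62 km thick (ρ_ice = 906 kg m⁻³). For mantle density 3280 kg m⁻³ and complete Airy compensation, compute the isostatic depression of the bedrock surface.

0.724 km

Isostatic balance requires: the ice load ρ_ice t is balanced by mantle displaced below, ρ_m s.
s = t ρ_ice / ρ_m = 2.62 km × 906/3280 = 0.724 km.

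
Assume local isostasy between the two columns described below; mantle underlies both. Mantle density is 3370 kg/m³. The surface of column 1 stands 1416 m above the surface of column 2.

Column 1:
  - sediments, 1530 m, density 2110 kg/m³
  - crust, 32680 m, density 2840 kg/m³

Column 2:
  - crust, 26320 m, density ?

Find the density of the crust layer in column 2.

2820 kg/m³

Take the compensation level at the base of the deeper column (depth z_c below the surface of column 1) and equate Σ ρ_i t_i down to z_c; mantle fills any gap and the z_c terms cancel.
Column 1: 1530×2110 + 32680×2840 + (z_c − 34210)×3370
Column 2: 1416×0 + 26320×ρ + (z_c − 1416 − 26320)×3370
The z_c×3370 term appears on both sides and cancels. Collect the known terms of each column as K = Σ(ρt)_known − 3370 × (depth of known layers): K_1 = 96039500 − 3370×34210 = −19248200; K_2 = 0 − 3370×(1416 + 26320) = −93470320.
Balance: K_1 = K_2 + 26320×ρ, so ρ = (K_1 − K_2)/26320 = 74222100/26320 = 2820 kg/m³.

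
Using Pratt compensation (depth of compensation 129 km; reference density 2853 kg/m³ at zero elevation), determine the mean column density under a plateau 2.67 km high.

Pratt balance: ρ_ref D = ρ (D + h).
ρ = ρ_ref D/(D + h) = 2853 × 129 km/(129 km + 2.67 km) = 2800 kg/m³.

2800 kg/m³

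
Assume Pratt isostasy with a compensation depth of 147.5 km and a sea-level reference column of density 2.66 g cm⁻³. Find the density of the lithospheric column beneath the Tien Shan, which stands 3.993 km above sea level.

Pratt balance: ρ_ref D = ρ (D + h).
ρ = ρ_ref D/(D + h) = 2.66 × 147.5 km/(147.5 km + 3.993 km) = 2.59 g cm⁻³.

2.59 g cm⁻³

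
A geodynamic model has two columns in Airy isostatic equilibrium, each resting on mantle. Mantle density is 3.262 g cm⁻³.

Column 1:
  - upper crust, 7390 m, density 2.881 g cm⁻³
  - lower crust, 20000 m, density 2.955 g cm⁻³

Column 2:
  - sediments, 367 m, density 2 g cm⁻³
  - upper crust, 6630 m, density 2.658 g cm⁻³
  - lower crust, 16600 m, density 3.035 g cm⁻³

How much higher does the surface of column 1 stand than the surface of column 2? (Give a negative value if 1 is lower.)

For any compensation level in the mantle, the mantle terms cancel and isostasy reduces to e = (Σt_1 − Σt_2) − (Σ(ρt)_1 − Σ(ρt)_2) / ρ_m.
Σt_1 = 27390 m; Σt_2 = 23597 m; Σ(ρt)_1 = 80390.59; Σ(ρt)_2 = 68737.54 (in m·g cm⁻³).
e = (27390 − 23597) − (80390.59 − 68737.54) / 3.262 = 221 m.

221 m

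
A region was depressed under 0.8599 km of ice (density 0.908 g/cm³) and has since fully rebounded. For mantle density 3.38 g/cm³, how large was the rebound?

0.231 km

Removing the load lets mantle flow back in; uplift u satisfies ρ_ice t = ρ_m u.
u = t ρ_ice/ρ_m = 0.8599 km × 0.908/3.38 = 0.231 km.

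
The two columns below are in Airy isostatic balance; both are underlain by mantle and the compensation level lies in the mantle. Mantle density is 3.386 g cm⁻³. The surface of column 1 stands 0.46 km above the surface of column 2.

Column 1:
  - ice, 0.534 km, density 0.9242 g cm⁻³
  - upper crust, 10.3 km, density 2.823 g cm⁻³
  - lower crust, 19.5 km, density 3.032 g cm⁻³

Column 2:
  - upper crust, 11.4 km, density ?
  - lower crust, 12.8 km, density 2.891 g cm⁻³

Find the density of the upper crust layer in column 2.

Take the compensation level at the base of the deeper column (depth z_c below the surface of column 1) and equate Σ ρ_i t_i down to z_c; mantle fills any gap and the z_c terms cancel.
Column 1: 0.534×0.9242 + 10.3×2.823 + 19.5×3.032 + (z_c − 30.334)×3.386
Column 2: 0.46×0 + 11.4×ρ + 12.8×2.891 + (z_c − 0.46 − 24.2)×3.386
The z_c×3.386 term appears on both sides and cancels. Collect the known terms of each column as K = Σ(ρt)_known − 3.386 × (depth of known layers): K_1 = 88.6944228 − 3.386×30.334 = −14.0165012; K_2 = 37.0048 − 3.386×(0.46 + 24.2) = −46.49396.
Balance: K_1 = K_2 + 11.4×ρ, so ρ = (K_1 − K_2)/11.4 = 32.4775/11.4 = 2.85 g cm⁻³.

2.85 g cm⁻³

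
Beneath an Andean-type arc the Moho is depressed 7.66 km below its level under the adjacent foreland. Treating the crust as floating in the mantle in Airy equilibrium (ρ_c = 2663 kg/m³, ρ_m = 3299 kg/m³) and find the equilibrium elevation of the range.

In Airy isostatic equilibrium: ρ_c h = (ρ_m − ρ_c) r.
h = r (ρ_m − ρ_c) / ρ_c = 7.66 km × (3299 − 2663) / 2663 = 1.83 km.

1.83 km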